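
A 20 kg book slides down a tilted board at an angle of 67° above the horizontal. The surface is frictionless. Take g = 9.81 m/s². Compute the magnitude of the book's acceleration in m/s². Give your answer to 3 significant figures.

9.03 m/s²

Resolving the weight along the incline: the component pulling the book down the slope is mg sin 67° = 20 × 9.81 × 0.9205 = 180.602 N, and the normal force is N = mg cos 67° = 20 × 9.81 × 0.3907 = 76.655 N.
With no friction the net force along the incline is 180.602 N, so a = g sin 67° = 180.602 / 20 = 9.0301 m/s².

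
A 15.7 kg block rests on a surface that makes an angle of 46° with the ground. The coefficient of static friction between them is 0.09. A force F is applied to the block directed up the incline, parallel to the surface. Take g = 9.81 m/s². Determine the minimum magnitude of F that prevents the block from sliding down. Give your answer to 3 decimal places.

The normal force is N = mg cos 46° = 106.989 N. With F at its minimum the block is on the verge of sliding down, so static friction is at its maximum μ_s N = 0.09 × 106.989 = 9.629 N and acts up the slope.
Equilibrium along the incline: F + μ_s N = mg sin 46°, so F = 110.791 − 9.629 = 101.162 N.

101.162 N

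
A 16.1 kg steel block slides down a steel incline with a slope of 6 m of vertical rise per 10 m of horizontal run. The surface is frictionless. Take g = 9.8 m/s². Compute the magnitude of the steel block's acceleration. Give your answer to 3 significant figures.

5.04 m/s²

Resolving the weight along the incline: the component pulling the steel block down the slope is mg sin 30.96° = 16.1 × 9.8 × 0.5145 = 81.178 N, and the normal force is N = mg cos 30.96° = 16.1 × 9.8 × 0.8575 = 135.296 N.
With no friction the net force along the incline is 81.178 N, so a = g sin 30.96° = 81.178 / 16.1 = 5.0421 m/s².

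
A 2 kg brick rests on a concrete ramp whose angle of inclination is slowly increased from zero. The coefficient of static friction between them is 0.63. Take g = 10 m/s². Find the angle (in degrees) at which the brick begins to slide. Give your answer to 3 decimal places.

At the threshold of sliding, static friction is at its maximum μ_s N and exactly balances the weight component along the incline: mg sin θ = μ_s mg cos θ.
Hence tan θ = μ_s = 0.63, so θ = arctan(0.63) = 32.2109°.

32.211°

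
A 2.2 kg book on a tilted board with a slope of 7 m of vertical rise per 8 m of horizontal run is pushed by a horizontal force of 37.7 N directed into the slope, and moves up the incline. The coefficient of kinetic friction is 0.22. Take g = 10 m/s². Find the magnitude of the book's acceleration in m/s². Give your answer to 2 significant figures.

The horizontal push has components F cos 41.19° = 37.7 × 0.7526 = 28.373 N up the incline and F sin 41.19° = 37.7 × 0.6585 = 24.825 N pressing into the surface.
The normal force is therefore N = mg cos 41.19° + F sin 41.19° = 16.557 + 24.825 = 41.382 N, and kinetic friction down the slope is μN = 0.22 × 41.382 = 9.104 N.
Along the incline: F cos 41.19° − mg sin 41.19° − μN = ma, so 28.373 − 14.487 − 9.104 = 2.2 a, giving a = 2.1736 m/s².

2.2 m/s²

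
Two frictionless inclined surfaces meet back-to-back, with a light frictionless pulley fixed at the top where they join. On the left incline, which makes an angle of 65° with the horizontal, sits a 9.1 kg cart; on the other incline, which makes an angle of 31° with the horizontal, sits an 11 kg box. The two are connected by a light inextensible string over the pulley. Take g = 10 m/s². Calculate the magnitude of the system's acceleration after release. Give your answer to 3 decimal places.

Resolve each weight along its own incline: the 9.1 kg mass has component 9.1 × 10 × sin 65° = 82.474 N down its slope, and the 11 kg mass has 11 × 10 × sin 31° = 56.654 N down its slope.
The 9.1 kg side's 82.474 N exceeds the other side's 56.654 N, so that mass slides down and the 11 kg mass slides up. Taking that direction as positive, Newton's second law for the whole system gives 82.474 − 56.654 = (9.1 + 11) a, so a = 25.820 / 20.1 = 1.2846 m/s².

1.285 m/s²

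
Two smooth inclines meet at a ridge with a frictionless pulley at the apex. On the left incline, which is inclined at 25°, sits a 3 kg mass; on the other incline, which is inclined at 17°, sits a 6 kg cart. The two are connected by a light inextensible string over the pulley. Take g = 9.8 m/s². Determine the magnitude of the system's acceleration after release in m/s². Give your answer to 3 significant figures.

0.530 m/s²

Resolve each weight along its own incline: the 3 kg mass has component 3 × 9.8 × sin 25° = 12.425 N down its slope, and the 6 kg mass has 6 × 9.8 × sin 17° = 17.191 N down its slope.
The 6 kg side's 17.191 N exceeds the other side's 12.425 N, so that mass slides down and the 3 kg mass slides up. Taking that direction as positive, Newton's second law for the whole system gives 17.191 − 12.425 = (3 + 6) a, so a = 4.766 / 9 = 0.5296 m/s².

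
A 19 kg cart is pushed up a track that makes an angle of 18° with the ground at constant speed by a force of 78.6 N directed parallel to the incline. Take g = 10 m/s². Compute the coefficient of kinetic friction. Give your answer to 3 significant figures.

At constant speed ΣF = 0 along the incline. The applied 78.6 N acts up the slope; the weight component mg sin 18° = 58.713 N and kinetic friction μN both act down the slope.
So 78.6 = 58.713 + μ × 180.701, giving μ = (78.6 − 58.713) / 180.701 = 0.1101.

0.110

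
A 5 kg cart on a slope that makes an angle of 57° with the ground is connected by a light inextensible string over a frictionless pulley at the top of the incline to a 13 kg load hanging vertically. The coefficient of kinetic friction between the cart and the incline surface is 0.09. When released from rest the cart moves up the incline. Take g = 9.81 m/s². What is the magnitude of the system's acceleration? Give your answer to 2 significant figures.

4.7 m/s²

For the cart on the incline: the weight component along the slope is m₁g sin 57° = 5 × 9.81 × 0.8387 = 41.138 N and the normal force is N = m₁g cos 57° = 26.715 N.
Kinetic friction opposes the cart's motion up the incline: f = μN = 0.09 × 26.715 = 2.404 N acting down the slope.
Newton's second law for the cart (up-slope positive): T − 41.138 − 2.404 = 5 a. For the hanging load (downward positive): 13 × 9.81 − T = 13 a.
Adding the two equations eliminates T: 83.988 = 18 a, so a = 4.6660 m/s².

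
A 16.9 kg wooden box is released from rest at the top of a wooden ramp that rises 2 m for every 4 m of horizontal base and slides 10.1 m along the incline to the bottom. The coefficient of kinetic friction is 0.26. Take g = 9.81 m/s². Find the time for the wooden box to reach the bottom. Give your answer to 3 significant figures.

3.10 s

The weight component along the incline is mg sin 26.57° = 74.143 N and the normal force is N = mg cos 26.57° = 148.286 N.
Friction up the slope is f = μN = 0.26 × 148.286 = 38.554 N, so the net downslope force is 74.143 − 38.554 = 35.589 N and a = 35.589 / 16.9 = 2.1059 m/s².
Starting from rest, L = ½at², so t = √(2L/a) = √(2 × 10.1 / 2.1059) = 3.0971 s.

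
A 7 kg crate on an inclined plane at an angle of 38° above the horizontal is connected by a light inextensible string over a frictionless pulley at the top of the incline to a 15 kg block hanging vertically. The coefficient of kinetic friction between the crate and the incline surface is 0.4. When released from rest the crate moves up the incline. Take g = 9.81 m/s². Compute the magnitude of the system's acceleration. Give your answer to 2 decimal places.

3.78 m/s²

For the crate on the incline: the weight component along the slope is m₁g sin 38° = 7 × 9.81 × 0.6157 = 42.280 N and the normal force is N = m₁g cos 38° = 54.113 N.
Kinetic friction opposes the crate's motion up the incline: f = μN = 0.4 × 54.113 = 21.645 N acting down the slope.
Newton's second law for the crate (up-slope positive): T − 42.280 − 21.645 = 7 a. For the hanging block (downward positive): 15 × 9.81 − T = 15 a.
Adding the two equations eliminates T: 83.225 = 22 a, so a = 3.7830 m/s².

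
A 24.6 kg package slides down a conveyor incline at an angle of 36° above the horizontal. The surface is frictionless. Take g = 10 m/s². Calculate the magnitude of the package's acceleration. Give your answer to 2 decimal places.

Resolving the weight along the incline: the component pulling the package down the slope is mg sin 36° = 24.6 × 10 × 0.5878 = 144.599 N, and the normal force is N = mg cos 36° = 24.6 × 10 × 0.8090 = 199.014 N.
With no friction the net force along the incline is 144.599 N, so a = g sin 36° = 144.599 / 24.6 = 5.8780 m/s².

5.88 m/s²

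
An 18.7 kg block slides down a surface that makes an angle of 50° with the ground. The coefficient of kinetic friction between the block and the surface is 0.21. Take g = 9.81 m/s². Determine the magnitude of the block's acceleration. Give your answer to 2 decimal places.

Resolving the weight along the incline: the component pulling the block down the slope is mg sin 50° = 18.7 × 9.81 × 0.7660 = 140.520 N, and the normal force is N = mg cos 50° = 18.7 × 9.81 × 0.6428 = 117.920 N.
Kinetic friction acts up the slope with magnitude f = μN = 0.21 × 117.920 = 24.763 N.
Net force along the incline is 140.520 − 24.763 = 115.757 N, so a = 115.757 / 18.7 = 6.1902 m/s².

6.19 m/s²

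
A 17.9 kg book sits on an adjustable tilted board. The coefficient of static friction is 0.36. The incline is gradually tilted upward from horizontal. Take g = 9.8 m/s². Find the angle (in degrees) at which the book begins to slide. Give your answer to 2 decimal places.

At the threshold of sliding, static friction is at its maximum μ_s N and exactly balances the weight component along the incline: mg sin θ = μ_s mg cos θ.
Hence tan θ = μ_s = 0.36, so θ = arctan(0.36) = 19.7989°.

19.80°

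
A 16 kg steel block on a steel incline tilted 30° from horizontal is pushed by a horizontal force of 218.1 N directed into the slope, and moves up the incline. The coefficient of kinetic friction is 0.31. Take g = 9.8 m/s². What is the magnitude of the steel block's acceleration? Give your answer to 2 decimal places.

The horizontal push has components F cos 30° = 218.1 × 0.8660 = 188.875 N up the incline and F sin 30° = 218.1 × 0.5000 = 109.050 N pressing into the surface.
The normal force is therefore N = mg cos 30° + F sin 30° = 135.789 + 109.050 = 244.839 N, and kinetic friction down the slope is μN = 0.31 × 244.839 = 75.900 N.
Along the incline: F cos 30° − mg sin 30° − μN = ma, so 188.875 − 78.400 − 75.900 = 16 a, giving a = 2.1609 m/s².

2.16 m/s²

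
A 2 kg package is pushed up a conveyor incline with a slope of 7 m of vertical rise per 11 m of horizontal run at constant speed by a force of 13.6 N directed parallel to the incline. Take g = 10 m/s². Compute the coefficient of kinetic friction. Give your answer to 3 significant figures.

0.170

At constant speed ΣF = 0 along the incline. The applied 13.6 N acts up the slope; the weight component mg sin 32.47° = 10.738 N and kinetic friction μN both act down the slope.
So 13.6 = 10.738 + μ × 16.873, giving μ = (13.6 − 10.738) / 16.873 = 0.1696.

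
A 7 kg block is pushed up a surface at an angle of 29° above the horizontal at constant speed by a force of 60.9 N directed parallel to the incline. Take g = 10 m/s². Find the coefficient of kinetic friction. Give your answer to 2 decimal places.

At constant speed ΣF = 0 along the incline. The applied 60.9 N acts up the slope; the weight component mg sin 29° = 33.937 N and kinetic friction μN both act down the slope.
So 60.9 = 33.937 + μ × 61.223, giving μ = (60.9 − 33.937) / 61.223 = 0.4404.

0.44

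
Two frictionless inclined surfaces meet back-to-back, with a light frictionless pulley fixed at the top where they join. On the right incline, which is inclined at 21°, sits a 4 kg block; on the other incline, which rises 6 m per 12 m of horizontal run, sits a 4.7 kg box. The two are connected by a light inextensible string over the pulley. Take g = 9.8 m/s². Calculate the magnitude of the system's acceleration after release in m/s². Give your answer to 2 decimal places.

Resolve each weight along its own incline: the 4 kg mass has component 4 × 9.8 × sin 21° = 14.048 N down its slope, and the 4.7 kg mass has 4.7 × 9.8 × sin 26.57° = 20.599 N down its slope.
The 4.7 kg side's 20.599 N exceeds the other side's 14.048 N, so that mass slides down and the 4 kg mass slides up. Taking that direction as positive, Newton's second law for the whole system gives 20.599 − 14.048 = (4 + 4.7) a, so a = 6.551 / 8.7 = 0.7530 m/s².

0.75 m/s²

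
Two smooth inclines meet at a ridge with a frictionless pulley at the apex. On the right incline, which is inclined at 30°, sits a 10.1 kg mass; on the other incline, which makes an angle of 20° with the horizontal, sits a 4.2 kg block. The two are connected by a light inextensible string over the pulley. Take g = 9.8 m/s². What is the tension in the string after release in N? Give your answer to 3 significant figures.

24.5 N

Resolve each weight along its own incline: the 10.1 kg mass has component 10.1 × 9.8 × sin 30° = 49.490 N down its slope, and the 4.2 kg mass has 4.2 × 9.8 × sin 20° = 14.078 N down its slope.
The 10.1 kg side's 49.490 N exceeds the other side's 14.078 N, so that mass slides down and the 4.2 kg mass slides up. Taking that direction as positive, Newton's second law for the whole system gives 49.490 − 14.078 = (10.1 + 4.2) a, so a = 35.412 / 14.3 = 2.4764 m/s².
For the 4.2 kg mass (up-slope positive): T − 14.078 = 4.2 × 2.4764, so T = 24.479 N.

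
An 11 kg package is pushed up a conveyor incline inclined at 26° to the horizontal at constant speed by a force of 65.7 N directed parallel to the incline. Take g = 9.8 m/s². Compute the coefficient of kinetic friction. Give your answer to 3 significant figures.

0.190

At constant speed ΣF = 0 along the incline. The applied 65.7 N acts up the slope; the weight component mg sin 26° = 47.256 N and kinetic friction μN both act down the slope.
So 65.7 = 47.256 + μ × 96.890, giving μ = (65.7 − 47.256) / 96.890 = 0.1904.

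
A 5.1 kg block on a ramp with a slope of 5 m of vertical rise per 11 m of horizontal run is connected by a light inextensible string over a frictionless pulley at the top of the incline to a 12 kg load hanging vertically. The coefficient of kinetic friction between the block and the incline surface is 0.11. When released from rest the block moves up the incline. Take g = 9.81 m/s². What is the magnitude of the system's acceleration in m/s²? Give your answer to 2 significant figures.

5.4 m/s²

For the block on the incline: the weight component along the slope is m₁g sin 24.44° = 5.1 × 9.81 × 0.4138 = 20.703 N and the normal force is N = m₁g cos 24.44° = 45.547 N.
Kinetic friction opposes the block's motion up the incline: f = μN = 0.11 × 45.547 = 5.010 N acting down the slope.
Newton's second law for the block (up-slope positive): T − 20.703 − 5.010 = 5.1 a. For the hanging load (downward positive): 12 × 9.81 − T = 12 a.
Adding the two equations eliminates T: 92.007 = 17.1 a, so a = 5.3805 m/s².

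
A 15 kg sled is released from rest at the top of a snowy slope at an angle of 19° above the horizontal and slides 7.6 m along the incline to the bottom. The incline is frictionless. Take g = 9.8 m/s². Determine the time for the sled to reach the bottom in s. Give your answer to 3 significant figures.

2.18 s

The weight component along the incline is mg sin 19° = 47.859 N and the normal force is N = mg cos 19° = 138.991 N.
With no friction, a = g sin 19° = 3.1906 m/s².
Starting from rest, L = ½at², so t = √(2L/a) = √(2 × 7.6 / 3.1906) = 2.1827 s.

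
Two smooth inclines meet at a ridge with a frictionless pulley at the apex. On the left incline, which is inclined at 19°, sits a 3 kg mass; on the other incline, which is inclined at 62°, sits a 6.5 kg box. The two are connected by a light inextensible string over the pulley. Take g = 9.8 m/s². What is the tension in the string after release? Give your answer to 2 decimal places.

24.31 N

Resolve each weight along its own incline: the 3 kg mass has component 3 × 9.8 × sin 19° = 9.572 N down its slope, and the 6.5 kg mass has 6.5 × 9.8 × sin 62° = 56.244 N down its slope.
The 6.5 kg side's 56.244 N exceeds the other side's 9.572 N, so that mass slides down and the 3 kg mass slides up. Taking that direction as positive, Newton's second law for the whole system gives 56.244 − 9.572 = (3 + 6.5) a, so a = 46.672 / 9.5 = 4.9128 m/s².
For the 3 kg mass (up-slope positive): T − 9.572 = 3 × 4.9128, so T = 24.310 N.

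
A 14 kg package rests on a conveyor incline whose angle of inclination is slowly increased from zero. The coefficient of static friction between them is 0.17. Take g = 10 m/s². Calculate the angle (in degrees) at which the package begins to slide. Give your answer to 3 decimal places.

At the threshold of sliding, static friction is at its maximum μ_s N and exactly balances the weight component along the incline: mg sin θ = μ_s mg cos θ.
Hence tan θ = μ_s = 0.17, so θ = arctan(0.17) = 9.6480°.

9.648°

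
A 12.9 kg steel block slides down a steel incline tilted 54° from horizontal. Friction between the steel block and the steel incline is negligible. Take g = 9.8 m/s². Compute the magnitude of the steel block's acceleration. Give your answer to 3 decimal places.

7.928 m/s²

Resolving the weight along the incline: the component pulling the steel block down the slope is mg sin 54° = 12.9 × 9.8 × 0.8090 = 102.274 N, and the normal force is N = mg cos 54° = 12.9 × 9.8 × 0.5878 = 74.310 N.
With no friction the net force along the incline is 102.274 N, so a = g sin 54° = 102.274 / 12.9 = 7.9282 m/s².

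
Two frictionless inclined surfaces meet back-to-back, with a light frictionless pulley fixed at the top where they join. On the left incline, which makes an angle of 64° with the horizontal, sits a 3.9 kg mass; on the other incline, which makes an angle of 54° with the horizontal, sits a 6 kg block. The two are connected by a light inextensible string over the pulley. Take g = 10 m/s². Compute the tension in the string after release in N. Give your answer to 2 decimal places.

Resolve each weight along its own incline: the 3.9 kg mass has component 3.9 × 10 × sin 64° = 35.053 N down its slope, and the 6 kg mass has 6 × 10 × sin 54° = 48.541 N down its slope.
The 6 kg side's 48.541 N exceeds the other side's 35.053 N, so that mass slides down and the 3.9 kg mass slides up. Taking that direction as positive, Newton's second law for the whole system gives 48.541 − 35.053 = (3.9 + 6) a, so a = 13.488 / 9.9 = 1.3624 m/s².
For the 3.9 kg mass (up-slope positive): T − 35.053 = 3.9 × 1.3624, so T = 40.366 N.

40.37 N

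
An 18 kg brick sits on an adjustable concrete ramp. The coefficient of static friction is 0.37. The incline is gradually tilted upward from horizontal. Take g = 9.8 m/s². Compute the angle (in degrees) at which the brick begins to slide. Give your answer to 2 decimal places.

20.30°

At the threshold of sliding, static friction is at its maximum μ_s N and exactly balances the weight component along the incline: mg sin θ = μ_s mg cos θ.
Hence tan θ = μ_s = 0.37, so θ = arctan(0.37) = 20.3045°.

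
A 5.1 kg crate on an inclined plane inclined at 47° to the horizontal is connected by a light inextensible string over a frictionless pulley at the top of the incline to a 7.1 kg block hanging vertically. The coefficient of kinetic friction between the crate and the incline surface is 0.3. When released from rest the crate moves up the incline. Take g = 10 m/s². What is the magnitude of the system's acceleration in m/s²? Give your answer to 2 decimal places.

For the crate on the incline: the weight component along the slope is m₁g sin 47° = 5.1 × 10 × 0.7314 = 37.301 N and the normal force is N = m₁g cos 47° = 34.782 N.
Kinetic friction opposes the crate's motion up the incline: f = μN = 0.3 × 34.782 = 10.435 N acting down the slope.
Newton's second law for the crate (up-slope positive): T − 37.301 − 10.435 = 5.1 a. For the hanging block (downward positive): 7.1 × 10 − T = 7.1 a.
Adding the two equations eliminates T: 23.264 = 12.2 a, so a = 1.9069 m/s².

1.91 m/s²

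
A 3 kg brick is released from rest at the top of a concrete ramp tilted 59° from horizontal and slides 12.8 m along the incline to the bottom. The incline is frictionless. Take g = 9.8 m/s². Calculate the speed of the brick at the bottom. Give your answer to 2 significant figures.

The weight component along the incline is mg sin 59° = 25.201 N and the normal force is N = mg cos 59° = 15.142 N.
With no friction, a = g sin 59° = 8.4002 m/s².
Starting from rest over a distance of 12.8 m, v² = 2aL = 2 × 8.4002 × 12.8 = 215.0451, so v = 14.6644 m/s.

15 m/s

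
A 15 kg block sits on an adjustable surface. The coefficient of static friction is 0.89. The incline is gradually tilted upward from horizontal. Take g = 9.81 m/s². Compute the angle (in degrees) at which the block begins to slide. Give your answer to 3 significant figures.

41.7°

At the threshold of sliding, static friction is at its maximum μ_s N and exactly balances the weight component along the incline: mg sin θ = μ_s mg cos θ.
Hence tan θ = μ_s = 0.89, so θ = arctan(0.89) = 41.6691°.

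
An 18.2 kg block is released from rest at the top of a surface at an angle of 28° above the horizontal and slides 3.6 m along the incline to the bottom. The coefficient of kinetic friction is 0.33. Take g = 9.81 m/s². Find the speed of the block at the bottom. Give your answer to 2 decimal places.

3.55 m/s

The weight component along the incline is mg sin 28° = 83.820 N and the normal force is N = mg cos 28° = 157.643 N.
Friction up the slope is f = μN = 0.33 × 157.643 = 52.022 N, so the net downslope force is 83.820 − 52.022 = 31.798 N and a = 31.798 / 18.2 = 1.7471 m/s².
Starting from rest over a distance of 3.6 m, v² = 2aL = 2 × 1.7471 × 3.6 = 12.5791, so v = 3.5467 m/s.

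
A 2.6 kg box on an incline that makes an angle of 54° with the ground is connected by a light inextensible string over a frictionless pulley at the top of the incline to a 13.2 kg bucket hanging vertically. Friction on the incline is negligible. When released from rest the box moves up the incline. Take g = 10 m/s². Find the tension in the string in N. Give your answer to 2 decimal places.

For the box on the incline: the weight component along the slope is m₁g sin 54° = 2.6 × 10 × 0.8090 = 21.034 N and the normal force is N = m₁g cos 54° = 15.282 N.
Newton's second law for the box (up-slope positive): T − 21.034 = 2.6 a. For the hanging bucket (downward positive): 13.2 × 10 − T = 13.2 a.
Adding the two equations eliminates T: 110.966 = 15.8 a, so a = 7.0232 m/s².
Then from the hanging bucket's equation, T = 13.2 × (10 − 7.0232) = 39.294 N.

39.29 N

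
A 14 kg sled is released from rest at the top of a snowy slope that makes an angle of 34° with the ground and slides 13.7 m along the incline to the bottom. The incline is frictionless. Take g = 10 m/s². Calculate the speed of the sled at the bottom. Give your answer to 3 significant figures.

12.4 m/s

The weight component along the incline is mg sin 34° = 78.287 N and the normal force is N = mg cos 34° = 116.065 N.
With no friction, a = g sin 34° = 5.5919 m/s².
Starting from rest over a distance of 13.7 m, v² = 2aL = 2 × 5.5919 × 13.7 = 153.2181, so v = 12.3781 m/s.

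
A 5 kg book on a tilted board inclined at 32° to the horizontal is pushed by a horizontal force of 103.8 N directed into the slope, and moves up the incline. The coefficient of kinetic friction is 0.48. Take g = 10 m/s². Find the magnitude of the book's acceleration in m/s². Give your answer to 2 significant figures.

3.0 m/s²

The horizontal push has components F cos 32° = 103.8 × 0.8480 = 88.022 N up the incline and F sin 32° = 103.8 × 0.5299 = 55.004 N pressing into the surface.
The normal force is therefore N = mg cos 32° + F sin 32° = 42.400 + 55.004 = 97.404 N, and kinetic friction down the slope is μN = 0.48 × 97.404 = 46.754 N.
Along the incline: F cos 32° − mg sin 32° − μN = ma, so 88.022 − 26.495 − 46.754 = 5 a, giving a = 2.9546 m/s².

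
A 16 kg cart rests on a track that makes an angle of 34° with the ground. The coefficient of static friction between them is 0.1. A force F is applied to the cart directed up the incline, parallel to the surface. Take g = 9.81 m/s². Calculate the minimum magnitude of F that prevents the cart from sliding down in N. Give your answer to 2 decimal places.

74.76 N

The normal force is N = mg cos 34° = 130.126 N. With F at its minimum the cart is on the verge of sliding down, so static friction is at its maximum μ_s N = 0.1 × 130.126 = 13.013 N and acts up the slope.
Equilibrium along the incline: F + μ_s N = mg sin 34°, so F = 87.771 − 13.013 = 74.758 N.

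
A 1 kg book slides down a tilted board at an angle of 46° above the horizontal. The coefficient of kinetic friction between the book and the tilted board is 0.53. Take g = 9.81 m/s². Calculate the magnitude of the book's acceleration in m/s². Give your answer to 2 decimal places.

Resolving the weight along the incline: the component pulling the book down the slope is mg sin 46° = 1 × 9.81 × 0.7193 = 7.056 N, and the normal force is N = mg cos 46° = 1 × 9.81 × 0.6947 = 6.815 N.
Kinetic friction acts up the slope with magnitude f = μN = 0.53 × 6.815 = 3.612 N.
Net force along the incline is 7.056 − 3.612 = 3.444 N, so a = 3.444 / 1 = 3.4440 m/s².

3.44 m/s²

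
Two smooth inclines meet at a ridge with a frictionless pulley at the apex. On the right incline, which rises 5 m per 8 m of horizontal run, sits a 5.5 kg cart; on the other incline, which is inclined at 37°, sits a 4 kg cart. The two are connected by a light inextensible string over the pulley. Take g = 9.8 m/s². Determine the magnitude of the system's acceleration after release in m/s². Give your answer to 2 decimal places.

Resolve each weight along its own incline: the 5.5 kg mass has component 5.5 × 9.8 × sin 32.01° = 28.567 N down its slope, and the 4 kg mass has 4 × 9.8 × sin 37° = 23.591 N down its slope.
The 5.5 kg side's 28.567 N exceeds the other side's 23.591 N, so that mass slides down and the 4 kg mass slides up. Taking that direction as positive, Newton's second law for the whole system gives 28.567 − 23.591 = (5.5 + 4) a, so a = 4.976 / 9.5 = 0.5238 m/s².

0.52 m/s²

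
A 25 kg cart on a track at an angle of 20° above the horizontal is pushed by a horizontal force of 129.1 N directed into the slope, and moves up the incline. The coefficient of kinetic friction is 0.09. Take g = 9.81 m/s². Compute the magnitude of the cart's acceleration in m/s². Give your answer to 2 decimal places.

0.51 m/s²

The horizontal push has components F cos 20° = 129.1 × 0.9397 = 121.315 N up the incline and F sin 20° = 129.1 × 0.3420 = 44.152 N pressing into the surface.
The normal force is therefore N = mg cos 20° + F sin 20° = 230.461 + 44.152 = 274.613 N, and kinetic friction down the slope is μN = 0.09 × 274.613 = 24.715 N.
Along the incline: F cos 20° − mg sin 20° − μN = ma, so 121.315 − 83.876 − 24.715 = 25 a, giving a = 0.5090 m/s².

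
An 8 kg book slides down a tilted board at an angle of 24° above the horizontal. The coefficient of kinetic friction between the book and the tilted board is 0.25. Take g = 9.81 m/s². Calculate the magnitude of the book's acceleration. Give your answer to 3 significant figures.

1.75 m/s²

Resolving the weight along the incline: the component pulling the book down the slope is mg sin 24° = 8 × 9.81 × 0.4067 = 31.918 N, and the normal force is N = mg cos 24° = 8 × 9.81 × 0.9135 = 71.691 N.
Kinetic friction acts up the slope with magnitude f = μN = 0.25 × 71.691 = 17.923 N.
Net force along the incline is 31.918 − 17.923 = 13.995 N, so a = 13.995 / 8 = 1.7494 m/s².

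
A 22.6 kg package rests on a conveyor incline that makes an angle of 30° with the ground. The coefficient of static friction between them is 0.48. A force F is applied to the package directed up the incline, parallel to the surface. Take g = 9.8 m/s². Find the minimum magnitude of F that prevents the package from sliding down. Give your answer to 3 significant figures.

The normal force is N = mg cos 30° = 191.807 N. With F at its minimum the package is on the verge of sliding down, so static friction is at its maximum μ_s N = 0.48 × 191.807 = 92.067 N and acts up the slope.
Equilibrium along the incline: F + μ_s N = mg sin 30°, so F = 110.740 − 92.067 = 18.673 N.

18.7 N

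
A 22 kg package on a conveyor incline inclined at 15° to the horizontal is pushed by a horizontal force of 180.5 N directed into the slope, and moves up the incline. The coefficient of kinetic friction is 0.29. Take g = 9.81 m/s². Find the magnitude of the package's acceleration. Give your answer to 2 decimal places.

The horizontal push has components F cos 15° = 180.5 × 0.9659 = 174.345 N up the incline and F sin 15° = 180.5 × 0.2588 = 46.713 N pressing into the surface.
The normal force is therefore N = mg cos 15° + F sin 15° = 208.461 + 46.713 = 255.174 N, and kinetic friction down the slope is μN = 0.29 × 255.174 = 74.000 N.
Along the incline: F cos 15° − mg sin 15° − μN = ma, so 174.345 − 55.854 − 74.000 = 22 a, giving a = 2.0223 m/s².

2.02 m/s²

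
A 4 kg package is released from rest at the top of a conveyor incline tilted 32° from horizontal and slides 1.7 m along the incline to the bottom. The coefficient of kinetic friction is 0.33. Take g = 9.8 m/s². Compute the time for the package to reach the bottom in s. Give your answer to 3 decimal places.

1.178 s

The weight component along the incline is mg sin 32° = 20.773 N and the normal force is N = mg cos 32° = 33.243 N.
Friction up the slope is f = μN = 0.33 × 33.243 = 10.970 N, so the net downslope force is 20.773 − 10.970 = 9.803 N and a = 9.803 / 4 = 2.4508 m/s².
Starting from rest, L = ½at², so t = √(2L/a) = √(2 × 1.7 / 2.4508) = 1.1778 s.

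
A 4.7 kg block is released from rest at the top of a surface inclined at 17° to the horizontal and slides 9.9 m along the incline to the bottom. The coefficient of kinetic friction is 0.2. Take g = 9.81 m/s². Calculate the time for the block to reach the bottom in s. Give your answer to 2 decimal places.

The weight component along the incline is mg sin 17° = 13.480 N and the normal force is N = mg cos 17° = 44.092 N.
Friction up the slope is f = μN = 0.2 × 44.092 = 8.818 N, so the net downslope force is 13.480 − 8.818 = 4.662 N and a = 4.662 / 4.7 = 0.9919 m/s².
Starting from rest, L = ½at², so t = √(2L/a) = √(2 × 9.9 / 0.9919) = 4.4679 s.

4.47 s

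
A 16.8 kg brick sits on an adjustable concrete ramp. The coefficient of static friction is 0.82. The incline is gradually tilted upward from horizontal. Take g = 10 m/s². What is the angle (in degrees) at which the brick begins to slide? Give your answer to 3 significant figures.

At the threshold of sliding, static friction is at its maximum μ_s N and exactly balances the weight component along the incline: mg sin θ = μ_s mg cos θ.
Hence tan θ = μ_s = 0.82, so θ = arctan(0.82) = 39.3518°.

39.4°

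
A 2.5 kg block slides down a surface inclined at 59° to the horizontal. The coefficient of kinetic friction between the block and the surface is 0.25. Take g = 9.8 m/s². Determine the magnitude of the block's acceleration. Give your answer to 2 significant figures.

Resolving the weight along the incline: the component pulling the block down the slope is mg sin 59° = 2.5 × 9.8 × 0.8572 = 21.001 N, and the normal force is N = mg cos 59° = 2.5 × 9.8 × 0.5150 = 12.617 N.
Kinetic friction acts up the slope with magnitude f = μN = 0.25 × 12.617 = 3.154 N.
Net force along the incline is 21.001 − 3.154 = 17.847 N, so a = 17.847 / 2.5 = 7.1388 m/s².

7.1 m/s²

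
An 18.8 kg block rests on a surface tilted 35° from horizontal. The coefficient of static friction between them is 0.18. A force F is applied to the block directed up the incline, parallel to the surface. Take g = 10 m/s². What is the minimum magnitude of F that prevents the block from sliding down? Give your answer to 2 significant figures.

80 N

The normal force is N = mg cos 35° = 154.001 N. With F at its minimum the block is on the verge of sliding down, so static friction is at its maximum μ_s N = 0.18 × 154.001 = 27.720 N and acts up the slope.
Equilibrium along the incline: F + μ_s N = mg sin 35°, so F = 107.832 − 27.720 = 80.112 N.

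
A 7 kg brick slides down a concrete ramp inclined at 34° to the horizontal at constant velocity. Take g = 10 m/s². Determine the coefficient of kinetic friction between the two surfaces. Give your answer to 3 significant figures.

At constant velocity the net force along the incline is zero: mg sin 34° = μ mg cos 34°.
So μ = tan 34° = 0.5592 / 0.8290 = 0.6745.

0.675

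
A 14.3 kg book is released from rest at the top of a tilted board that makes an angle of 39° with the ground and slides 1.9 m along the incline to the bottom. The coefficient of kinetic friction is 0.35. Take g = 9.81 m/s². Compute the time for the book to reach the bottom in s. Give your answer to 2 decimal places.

1.04 s

The weight component along the incline is mg sin 39° = 88.283 N and the normal force is N = mg cos 39° = 109.020 N.
Friction up the slope is f = μN = 0.35 × 109.020 = 38.157 N, so the net downslope force is 88.283 − 38.157 = 50.126 N and a = 50.126 / 14.3 = 3.5053 m/s².
Starting from rest, L = ½at², so t = √(2L/a) = √(2 × 1.9 / 3.5053) = 1.0412 s.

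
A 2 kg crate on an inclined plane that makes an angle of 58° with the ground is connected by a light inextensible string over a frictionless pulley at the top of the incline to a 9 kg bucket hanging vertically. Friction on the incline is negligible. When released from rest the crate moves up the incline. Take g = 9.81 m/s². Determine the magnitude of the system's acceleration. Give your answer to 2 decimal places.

6.51 m/s²

For the crate on the incline: the weight component along the slope is m₁g sin 58° = 2 × 9.81 × 0.8480 = 16.638 N and the normal force is N = m₁g cos 58° = 10.397 N.
Newton's second law for the crate (up-slope positive): T − 16.638 = 2 a. For the hanging bucket (downward positive): 9 × 9.81 − T = 9 a.
Adding the two equations eliminates T: 71.652 = 11 a, so a = 6.5138 m/s².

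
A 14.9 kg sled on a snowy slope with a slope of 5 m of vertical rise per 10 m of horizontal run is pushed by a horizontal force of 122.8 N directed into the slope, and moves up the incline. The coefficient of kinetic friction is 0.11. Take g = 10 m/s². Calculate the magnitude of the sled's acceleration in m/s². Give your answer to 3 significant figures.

1.51 m/s²

The horizontal push has components F cos 26.57° = 122.8 × 0.8944 = 109.832 N up the incline and F sin 26.57° = 122.8 × 0.4472 = 54.916 N pressing into the surface.
The normal force is therefore N = mg cos 26.57° + F sin 26.57° = 133.266 + 54.916 = 188.182 N, and kinetic friction down the slope is μN = 0.11 × 188.182 = 20.700 N.
Along the incline: F cos 26.57° − mg sin 26.57° − μN = ma, so 109.832 − 66.633 − 20.700 = 14.9 a, giving a = 1.5100 m/s².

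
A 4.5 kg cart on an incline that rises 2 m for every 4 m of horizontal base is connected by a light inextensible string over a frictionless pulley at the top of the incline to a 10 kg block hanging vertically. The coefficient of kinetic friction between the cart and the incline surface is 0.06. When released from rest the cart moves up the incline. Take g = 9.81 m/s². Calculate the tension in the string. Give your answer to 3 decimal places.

For the cart on the incline: the weight component along the slope is m₁g sin 26.57° = 4.5 × 9.81 × 0.4472 = 19.742 N and the normal force is N = m₁g cos 26.57° = 39.484 N.
Kinetic friction opposes the cart's motion up the incline: f = μN = 0.06 × 39.484 = 2.369 N acting down the slope.
Newton's second law for the cart (up-slope positive): T − 19.742 − 2.369 = 4.5 a. For the hanging block (downward positive): 10 × 9.81 − T = 10 a.
Adding the two equations eliminates T: 75.989 = 14.5 a, so a = 5.2406 m/s².
Then from the hanging block's equation, T = 10 × (9.81 − 5.2406) = 45.694 N.

45.694 N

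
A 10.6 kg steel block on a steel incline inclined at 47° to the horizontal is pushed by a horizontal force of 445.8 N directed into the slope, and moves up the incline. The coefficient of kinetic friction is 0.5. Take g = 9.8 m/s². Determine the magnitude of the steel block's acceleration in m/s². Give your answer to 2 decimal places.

The horizontal push has components F cos 47° = 445.8 × 0.6820 = 304.036 N up the incline and F sin 47° = 445.8 × 0.7314 = 326.058 N pressing into the surface.
The normal force is therefore N = mg cos 47° + F sin 47° = 70.846 + 326.058 = 396.904 N, and kinetic friction down the slope is μN = 0.5 × 396.904 = 198.452 N.
Along the incline: F cos 47° − mg sin 47° − μN = ma, so 304.036 − 75.978 − 198.452 = 10.6 a, giving a = 2.7930 m/s².

2.79 m/s²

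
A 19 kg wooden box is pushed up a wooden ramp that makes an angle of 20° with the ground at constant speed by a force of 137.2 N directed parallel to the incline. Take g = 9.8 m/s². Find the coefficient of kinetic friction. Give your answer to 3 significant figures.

0.420

At constant speed ΣF = 0 along the incline. The applied 137.2 N acts up the slope; the weight component mg sin 20° = 63.684 N and kinetic friction μN both act down the slope.
So 137.2 = 63.684 + μ × 174.971, giving μ = (137.2 − 63.684) / 174.971 = 0.4202.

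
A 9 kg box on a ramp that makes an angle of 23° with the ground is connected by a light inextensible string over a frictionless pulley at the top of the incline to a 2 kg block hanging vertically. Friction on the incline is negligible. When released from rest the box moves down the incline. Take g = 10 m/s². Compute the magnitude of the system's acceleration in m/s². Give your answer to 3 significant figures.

1.38 m/s²

For the box on the incline: the weight component along the slope is m₁g sin 23° = 9 × 10 × 0.3907 = 35.163 N and the normal force is N = m₁g cos 23° = 82.845 N.
Newton's second law for the box (down-slope positive): 35.163 − T = 9 a. For the hanging block (upward positive): T − 2 × 10 = 2 a.
Adding the two equations eliminates T: 15.163 = 11 a, so a = 1.3785 m/s².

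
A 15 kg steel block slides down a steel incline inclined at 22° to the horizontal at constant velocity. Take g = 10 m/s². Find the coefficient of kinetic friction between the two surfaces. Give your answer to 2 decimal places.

At constant velocity the net force along the incline is zero: mg sin 22° = μ mg cos 22°.
So μ = tan 22° = 0.3746 / 0.9272 = 0.4040.

0.40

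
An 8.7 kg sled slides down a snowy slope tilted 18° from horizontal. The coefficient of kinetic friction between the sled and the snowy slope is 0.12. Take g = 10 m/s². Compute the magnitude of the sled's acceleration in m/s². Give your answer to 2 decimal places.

Resolving the weight along the incline: the component pulling the sled down the slope is mg sin 18° = 8.7 × 10 × 0.3090 = 26.883 N, and the normal force is N = mg cos 18° = 8.7 × 10 × 0.9511 = 82.746 N.
Kinetic friction acts up the slope with magnitude f = μN = 0.12 × 82.746 = 9.930 N.
Net force along the incline is 26.883 − 9.930 = 16.953 N, so a = 16.953 / 8.7 = 1.9486 m/s².

1.95 m/s²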